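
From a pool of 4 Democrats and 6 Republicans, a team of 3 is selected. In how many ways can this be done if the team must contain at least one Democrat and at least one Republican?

Unrestricted: C(10,3) = 120 ways to pick any 3 of the 10.
Subtract selections that omit an entire group: no Democrats → C(6,3) = 20; no Republicans → C(4,3) = 4.
Both groups omitted at once is impossible, so 120 − 24 = 96.

96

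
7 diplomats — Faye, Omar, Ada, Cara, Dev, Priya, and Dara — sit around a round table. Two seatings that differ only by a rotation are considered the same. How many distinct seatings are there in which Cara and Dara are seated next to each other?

Treat {Cara, Dara} as one unit (2 internal orders) and seat the resulting 6 units around the table: (5)! circular arrangements.
So 2 × (5)! = 2 × 120 = 240.

240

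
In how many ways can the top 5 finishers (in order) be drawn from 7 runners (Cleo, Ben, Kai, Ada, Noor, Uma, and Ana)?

2520

This is an ordered selection of 5 from 7: P(7,5).
That gives 7 × 6 × 5 × 4 × 3 = 2520.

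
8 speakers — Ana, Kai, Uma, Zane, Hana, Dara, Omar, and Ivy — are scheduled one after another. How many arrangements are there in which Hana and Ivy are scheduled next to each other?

Place the 6 others and the Hana-Ivy pair as 7 objects in a line; the pair has 2 internal arrangements.
That gives 2 × 7! = 2 × 5040 = 10080.

10080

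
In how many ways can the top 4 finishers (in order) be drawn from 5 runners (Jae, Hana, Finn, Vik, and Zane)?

This is an ordered selection of 4 from 5: P(5,4).
That gives 5 × 4 × 3 × 2 = 120.

120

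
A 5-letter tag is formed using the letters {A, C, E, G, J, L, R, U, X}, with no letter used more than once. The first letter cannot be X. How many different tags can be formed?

The first letter has 9−1 = 8 choices (anything except X).
The remaining 4 letters are filled from the other 8 symbols without repetition: 8 × 7 × 6 × 5 = 1680.
Total: 8 × 1680 = 13440.

13440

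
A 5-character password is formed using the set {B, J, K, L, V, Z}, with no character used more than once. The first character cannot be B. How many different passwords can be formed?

The first character has 6−1 = 5 choices (anything except B).
The remaining 4 characters are filled from the other 5 symbols without repetition: 5 × 4 × 3 × 2 = 120.
Total: 5 × 120 = 600.

600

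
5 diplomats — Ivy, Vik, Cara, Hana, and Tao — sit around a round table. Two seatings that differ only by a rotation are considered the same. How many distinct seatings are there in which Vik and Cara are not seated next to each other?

12

All circular seatings of 5 people number (4)! = 24.
Those with Vik next to Cara: fuse the pair into one unit and seat 4 units around a circle — 2·(3)! = 12.
Subtracting, 24 − 12 = 12.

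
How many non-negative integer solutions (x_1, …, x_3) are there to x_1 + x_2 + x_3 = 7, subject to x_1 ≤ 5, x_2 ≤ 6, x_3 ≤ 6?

Ignoring the caps, the number of non-negative solutions to x_1+…+x_3 = 7 is C(9,2) = 36.
Subtract solutions that violate a single cap (substitute x_i' = x_i − (cap_i+1)): x_1 ≥ 6 gives C(3,2) = 3; x_2 ≥ 7 gives C(2,2) = 1; x_3 ≥ 7 gives C(2,2) = 1. Together 5.
No two caps can be exceeded simultaneously, so the pair terms are all 0.
By inclusion–exclusion the count is 36 − 5 + 0 = 31.

31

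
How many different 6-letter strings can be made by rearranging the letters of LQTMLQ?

180

Letter multiplicities in LQTMLQ: L×2, M×1, Q×2, T×1.
Dividing 6! = 720 by 2!·2! = 4 for the repeated letters gives 180.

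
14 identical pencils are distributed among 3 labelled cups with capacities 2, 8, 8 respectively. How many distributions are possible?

12

Ignoring the caps, the number of non-negative solutions to x_1+…+x_3 = 14 is C(16,2) = 120.
Subtract solutions that violate a single cap (substitute x_i' = x_i − (cap_i+1)): x_1 ≥ 3 gives C(13,2) = 78; x_2 ≥ 9 gives C(7,2) = 21; x_3 ≥ 9 gives C(7,2) = 21. Together 120.
Add back pairs where two caps are both exceeded: 6 + 6 + 0 = 12.
By inclusion–exclusion the count is 120 − 120 + 12 = 12.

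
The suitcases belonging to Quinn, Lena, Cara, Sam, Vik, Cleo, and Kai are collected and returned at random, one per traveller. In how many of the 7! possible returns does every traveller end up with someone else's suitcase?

1854

Let Aᵢ be the assignments in which traveller i gets their own suitcase. We want the size of the complement of A₁∪…∪A_7.
By inclusion–exclusion this is Σ_{j=0}^{7} (−1)^j C(7,j)·(7−j)!.
Computing: 5040 − 5040 + 2520 − 840 + 210 − 42 + 7 − 1 = 1854.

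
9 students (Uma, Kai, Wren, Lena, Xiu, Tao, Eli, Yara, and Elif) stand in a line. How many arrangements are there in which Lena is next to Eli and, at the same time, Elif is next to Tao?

20160

Treat {Lena,Eli} as one block (2 orders) and {Elif,Tao} as another (2 orders).
That leaves 7 units to arrange: 2 × 2 × 7! = 4 × 5040 = 20160.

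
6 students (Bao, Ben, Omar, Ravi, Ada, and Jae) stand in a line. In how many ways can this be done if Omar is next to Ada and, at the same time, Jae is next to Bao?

96

Treat {Omar,Ada} as one block (2 orders) and {Jae,Bao} as another (2 orders).
That leaves 4 units to arrange: 2 × 2 × 4! = 4 × 24 = 96.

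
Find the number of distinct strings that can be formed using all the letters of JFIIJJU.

The 7 letters of JFIIJJU have repeats: I appearing twice and J appearing 3 times.
So there are 7! / (3!·2!) = 420 distinguishable arrangements.

420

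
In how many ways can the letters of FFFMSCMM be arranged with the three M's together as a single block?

120

Treat the 3 copies of M as a single block. The multiset to arrange is then {MMM, C, F, F, F, S}, 6 items in all.
That gives (6)!/(3!) = 120 arrangements.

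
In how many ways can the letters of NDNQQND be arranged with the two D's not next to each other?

150

Total arrangements of NDNQQND: 7!/(3!·2!·2!) = 210.
Arrangements with the D's together: treat DD as one letter, giving (6)!/(3!·2!) = 60.
Subtracting, 210 − 60 = 150 arrangements keep the D's apart.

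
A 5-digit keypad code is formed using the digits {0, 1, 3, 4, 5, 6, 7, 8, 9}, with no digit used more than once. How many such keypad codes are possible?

Choose and order 5 of the 9 symbols: the first digit has 9 options, the next 8, and so on down to 5.
That product is 9 × 8 × 7 × 6 × 5 = 15120.

15120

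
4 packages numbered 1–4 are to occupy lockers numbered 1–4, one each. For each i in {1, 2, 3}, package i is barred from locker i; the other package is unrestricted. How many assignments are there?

11

Let Aᵢ (for i ∈ {1, 2, 3}) be the placements that put package i in its forbidden locker. Any j of these fix j positions, leaving (4−j)! ways to fill the rest, and there are C(3,j) ways to pick which j.
By inclusion–exclusion, the number of valid placements is Σ_{j=0}^{3} (−1)^j C(3,j)·(4−j)!.
Computing: 24 − 18 + 6 − 1 = 11.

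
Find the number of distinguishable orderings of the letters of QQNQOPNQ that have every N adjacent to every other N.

210

Treat the 2 copies of N as a single block. The multiset to arrange is then {NN, O, P, Q, Q, Q, Q}, 7 items in all.
That gives (7)!/(4!) = 210 arrangements.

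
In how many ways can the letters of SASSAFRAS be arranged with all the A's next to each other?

Treat the 3 copies of A as a single block. The multiset to arrange is then {AAA, F, R, S, S, S, S}, 7 items in all.
That gives (7)!/(4!) = 210 arrangements.

210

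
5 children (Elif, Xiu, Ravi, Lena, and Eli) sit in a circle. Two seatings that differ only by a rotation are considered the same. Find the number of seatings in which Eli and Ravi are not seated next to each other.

12

All circular seatings of 5 people number (4)! = 24.
Seatings with Eli beside Ravi: treat them as a block with 2 internal orders, giving 2 × (3)! = 12.
Subtracting, 24 − 12 = 12.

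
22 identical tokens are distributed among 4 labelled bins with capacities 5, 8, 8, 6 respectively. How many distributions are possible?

56

Ignoring the caps, the number of non-negative solutions to x_1+…+x_4 = 22 is C(25,3) = 2300.
Subtract solutions that violate a single cap (substitute x_i' = x_i − (cap_i+1)): x_1 ≥ 6 gives C(19,3) = 969; x_2 ≥ 9 gives C(16,3) = 560; x_3 ≥ 9 gives C(16,3) = 560; x_4 ≥ 7 gives C(18,3) = 816. Together 2905.
Add back pairs where two caps are both exceeded: 120 + 120 + 220 + 35 + 84 + 84 = 663.
Subtract triples: 0 + 1 + 1 + 0 = 2.
By inclusion–exclusion the count is 2300 − 2905 + 663 − 2 = 56.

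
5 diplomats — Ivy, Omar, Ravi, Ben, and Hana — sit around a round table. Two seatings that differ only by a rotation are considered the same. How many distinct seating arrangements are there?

24

Seat Ivy anywhere (absorbing the rotational symmetry), then permute the other 4: (4)! = 24.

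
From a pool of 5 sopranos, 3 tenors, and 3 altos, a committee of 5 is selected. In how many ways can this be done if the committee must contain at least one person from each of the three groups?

345

Unrestricted: C(11,5) = 462 ways to pick any 5 of the 11.
Subtract selections that omit an entire group: no sopranos → C(6,5) = 6; no tenors → C(8,5) = 56; no altos → C(8,5) = 56.
Add back selections omitting two groups (i.e. drawn from a single group): C(5,5) + C(3,5) + C(3,5) = 1.
By inclusion–exclusion: 462 − 118 + 1 = 345.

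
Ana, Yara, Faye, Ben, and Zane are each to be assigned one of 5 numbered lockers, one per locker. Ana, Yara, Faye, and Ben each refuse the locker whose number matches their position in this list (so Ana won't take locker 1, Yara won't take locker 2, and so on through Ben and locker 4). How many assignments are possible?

Let Aᵢ (for 1 ≤ i ≤ 4) be the placements that put person i in their forbidden locker. Any j of these fix j positions, leaving (5−j)! ways to fill the rest, and there are C(4,j) ways to pick which j.
By inclusion–exclusion, the number of valid placements is Σ_{j=0}^{4} (−1)^j C(4,j)·(5−j)!.
Computing: 120 − 96 + 36 − 8 + 1 = 53.

53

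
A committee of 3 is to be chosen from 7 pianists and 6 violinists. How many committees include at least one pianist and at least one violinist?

Unrestricted: C(13,3) = 286 ways to pick any 3 of the 13.
Subtract selections that omit an entire group: no pianists → C(6,3) = 20; no violinists → C(7,3) = 35.
Both groups omitted at once is impossible, so 286 − 55 = 231.

231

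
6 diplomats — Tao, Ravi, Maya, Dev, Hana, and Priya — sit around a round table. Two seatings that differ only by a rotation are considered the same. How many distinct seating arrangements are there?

120

Around a circle, 6 distinct people have 6!/6 = (5)! = 120 rotationally distinct seatings.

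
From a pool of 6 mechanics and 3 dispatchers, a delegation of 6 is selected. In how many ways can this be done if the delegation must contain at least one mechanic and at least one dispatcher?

Unrestricted: C(9,6) = 84 ways to pick any 6 of the 9.
Subtract selections that omit an entire group: no mechanics → C(3,6) = 0; no dispatchers → C(6,6) = 1.
Both groups omitted at once is impossible, so 84 − 1 = 83.

83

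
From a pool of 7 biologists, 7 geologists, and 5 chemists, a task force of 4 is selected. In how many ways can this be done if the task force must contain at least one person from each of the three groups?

With no constraint there are C(19,4) = 3876 possible selections.
Selections missing a whole group: no biologists → C(12,4) = 495; no geologists → C(12,4) = 495; no chemists → C(14,4) = 1001.
Add back selections omitting two groups (i.e. drawn from a single group): C(7,4) + C(7,4) + C(5,4) = 75.
By inclusion–exclusion: 3876 − 1991 + 75 = 1960.

1960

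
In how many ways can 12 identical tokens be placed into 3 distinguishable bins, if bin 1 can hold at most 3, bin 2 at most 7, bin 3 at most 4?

6

Ignoring the caps, the number of non-negative solutions to x_1+…+x_3 = 12 is C(14,2) = 91.
Subtract solutions that violate a single cap (substitute x_i' = x_i − (cap_i+1)): x_1 ≥ 4 gives C(10,2) = 45; x_2 ≥ 8 gives C(6,2) = 15; x_3 ≥ 5 gives C(9,2) = 36. Together 96.
Add back pairs where two caps are both exceeded: 1 + 10 + 0 = 11.
By inclusion–exclusion the count is 91 − 96 + 11 = 6.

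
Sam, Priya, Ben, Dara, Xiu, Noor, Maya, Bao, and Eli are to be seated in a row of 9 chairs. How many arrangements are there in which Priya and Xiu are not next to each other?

Of the 9! = 362880 arrangements, those with Priya and Xiu adjacent number 2 × 8! = 80640 (treat the pair as a block with 2 internal orders).
Complementary counting: 362880 − 80640 = 282240.

282240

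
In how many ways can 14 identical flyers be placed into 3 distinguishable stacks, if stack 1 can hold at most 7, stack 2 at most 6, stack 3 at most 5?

Ignoring the caps, the number of non-negative solutions to x_1+…+x_3 = 14 is C(16,2) = 120.
Subtract solutions that violate a single cap (substitute x_i' = x_i − (cap_i+1)): x_1 ≥ 8 gives C(8,2) = 28; x_2 ≥ 7 gives C(9,2) = 36; x_3 ≥ 6 gives C(10,2) = 45. Together 109.
Add back pairs where two caps are both exceeded: 0 + 1 + 3 = 4.
By inclusion–exclusion the count is 120 − 109 + 4 = 15.

15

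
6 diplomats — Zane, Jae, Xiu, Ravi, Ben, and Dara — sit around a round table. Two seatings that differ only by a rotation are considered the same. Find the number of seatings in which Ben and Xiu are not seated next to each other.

All circular seatings of 6 people number (5)! = 120.
Those with Ben next to Xiu: fuse the pair into one unit and seat 5 units around a circle — 2·(4)! = 48.
Subtracting, 120 − 48 = 72.

72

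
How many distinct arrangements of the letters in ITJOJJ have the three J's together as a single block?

Treat the 3 copies of J as a single block. The multiset to arrange is then {JJJ, I, O, T}, 4 items in all.
All 4 items are distinct, so there are (4)! = 24 arrangements.

24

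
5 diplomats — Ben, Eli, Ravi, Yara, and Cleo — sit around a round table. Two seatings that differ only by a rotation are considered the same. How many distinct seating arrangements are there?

Seat Ben anywhere (absorbing the rotational symmetry), then permute the other 4: (4)! = 24.

24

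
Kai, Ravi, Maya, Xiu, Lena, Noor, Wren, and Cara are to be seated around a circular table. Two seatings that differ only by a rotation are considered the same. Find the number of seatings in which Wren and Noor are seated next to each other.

1440

Glue Wren and Noor into a block (2 internal orders). Seating 7 units around a circle gives (6)! arrangements.
So 2 × (6)! = 2 × 720 = 1440.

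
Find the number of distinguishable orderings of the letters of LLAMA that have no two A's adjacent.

There are 5!/(2!·2!) = 30 arrangements of LLAMA in total.
Arrangements with the A's together: treat AA as one letter, giving (4)!/(2!) = 12.
Subtracting, 30 − 12 = 18 arrangements keep the A's apart.

18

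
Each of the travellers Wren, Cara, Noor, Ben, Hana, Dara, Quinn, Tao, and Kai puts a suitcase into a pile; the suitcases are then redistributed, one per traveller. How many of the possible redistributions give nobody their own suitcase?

Count assignments avoiding every fixed point. For any j of the 9 travellers fixed to their own suitcase, the other 9−j can be arranged in (9−j)! ways.
By inclusion–exclusion this is Σ_{j=0}^{9} (−1)^j C(9,j)·(9−j)!.
Computing: 362880 − 362880 + 181440 − 60480 + 15120 − 3024 + 504 − 72 + 9 − 1 = 133496.

133496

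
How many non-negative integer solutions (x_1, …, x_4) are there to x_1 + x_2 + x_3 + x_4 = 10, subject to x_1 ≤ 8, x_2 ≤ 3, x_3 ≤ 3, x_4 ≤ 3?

Ignoring the caps, the number of non-negative solutions to x_1+…+x_4 = 10 is C(13,3) = 286.
Subtract solutions that violate a single cap (substitute x_i' = x_i − (cap_i+1)): x_1 ≥ 9 gives C(4,3) = 4; x_2 ≥ 4 gives C(9,3) = 84; x_3 ≥ 4 gives C(9,3) = 84; x_4 ≥ 4 gives C(9,3) = 84. Together 256.
Add back pairs where two caps are both exceeded: 0 + 0 + 0 + 10 + 10 + 10 = 30.
By inclusion–exclusion the count is 286 − 256 + 30 = 60.

60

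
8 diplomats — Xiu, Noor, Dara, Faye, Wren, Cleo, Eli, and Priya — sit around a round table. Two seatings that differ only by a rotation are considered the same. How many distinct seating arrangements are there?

Fix one person's seat to break rotational symmetry; the remaining 7 people can be arranged in (7)! = 5040 ways.

5040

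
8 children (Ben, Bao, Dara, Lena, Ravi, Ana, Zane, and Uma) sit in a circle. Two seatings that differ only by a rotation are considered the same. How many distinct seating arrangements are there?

Seat Ben anywhere (absorbing the rotational symmetry), then permute the other 7: (7)! = 5040.

5040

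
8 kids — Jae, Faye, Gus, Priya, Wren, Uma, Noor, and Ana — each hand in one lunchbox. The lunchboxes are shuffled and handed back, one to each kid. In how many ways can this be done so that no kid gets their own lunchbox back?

Let Aᵢ be the assignments in which kid i gets their own lunchbox. We want the size of the complement of A₁∪…∪A_8.
By inclusion–exclusion this is Σ_{j=0}^{8} (−1)^j C(8,j)·(8−j)!.
Computing: 40320 − 40320 + 20160 − 6720 + 1680 − 336 + 56 − 8 + 1 = 14833.

14833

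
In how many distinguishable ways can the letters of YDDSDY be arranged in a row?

60

Letter multiplicities in YDDSDY: D×3, S×1, Y×2.
The number of distinct arrangements is 6!/(3!·2!) = 720/12 = 60.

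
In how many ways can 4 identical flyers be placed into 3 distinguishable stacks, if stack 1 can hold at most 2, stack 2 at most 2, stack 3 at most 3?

Ignoring the caps, the number of non-negative solutions to x_1+…+x_3 = 4 is C(6,2) = 15.
Subtract solutions that violate a single cap (substitute x_i' = x_i − (cap_i+1)): x_1 ≥ 3 gives C(3,2) = 3; x_2 ≥ 3 gives C(3,2) = 3; x_3 ≥ 4 gives C(2,2) = 1. Together 7.
No two caps can be exceeded simultaneously, so the pair terms are all 0.
By inclusion–exclusion the count is 15 − 7 + 0 = 8.

8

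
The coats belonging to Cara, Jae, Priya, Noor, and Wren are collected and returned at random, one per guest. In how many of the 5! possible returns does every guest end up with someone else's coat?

44

Let Aᵢ be the assignments in which guest i gets their own coat. We want the size of the complement of A₁∪…∪A_5.
By inclusion–exclusion this is Σ_{j=0}^{5} (−1)^j C(5,j)·(5−j)!.
Computing: 120 − 120 + 60 − 20 + 5 − 1 = 44.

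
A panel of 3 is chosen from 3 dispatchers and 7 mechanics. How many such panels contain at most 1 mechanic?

22

Split by how many mechanics are chosen (0 through 1).
Sum: C(7,0)·C(3,3) + C(7,1)·C(3,2) = 1 + 21 = 22.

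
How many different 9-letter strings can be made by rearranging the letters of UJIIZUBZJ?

22680

The 9 letters of UJIIZUBZJ have repeats: I appearing twice, J appearing twice, U appearing twice, and Z appearing twice.
The number of distinct arrangements is 9!/(2!·2!·2!·2!) = 362880/16 = 22680.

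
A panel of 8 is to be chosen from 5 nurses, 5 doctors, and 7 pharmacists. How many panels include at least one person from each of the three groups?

23275

Unrestricted: C(17,8) = 24310 ways to pick any 8 of the 17.
Selections missing a whole group: no nurses → C(12,8) = 495; no doctors → C(12,8) = 495; no pharmacists → C(10,8) = 45.
Add back selections omitting two groups (i.e. drawn from a single group): C(5,8) + C(5,8) + C(7,8) = 0.
By inclusion–exclusion: 24310 − 1035 + 0 = 23275.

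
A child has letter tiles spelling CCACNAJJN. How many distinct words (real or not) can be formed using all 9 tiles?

The 9 letters of CCACNAJJN have repeats: A appearing twice, C appearing 3 times, J appearing twice, and N appearing twice.
Dividing 9! = 362880 by 3!·2!·2!·2! = 48 for the repeated letters gives 7560.

7560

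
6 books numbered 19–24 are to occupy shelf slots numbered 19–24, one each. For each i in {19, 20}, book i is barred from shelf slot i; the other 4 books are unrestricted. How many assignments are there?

504

Let Aᵢ (for i ∈ {19, 20}) be the placements that put book i in its forbidden shelf slot. Any j of these fix j positions, leaving (6−j)! ways to fill the rest, and there are C(2,j) ways to pick which j.
By inclusion–exclusion, the number of valid placements is Σ_{j=0}^{2} (−1)^j C(2,j)·(6−j)!.
Computing: 720 − 240 + 24 = 504.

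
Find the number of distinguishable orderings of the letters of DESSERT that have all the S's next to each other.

Treat the 2 copies of S as a single block. The multiset to arrange is then {SS, D, E, E, R, T}, 6 items in all.
That gives (6)!/(2!) = 360 arrangements.

360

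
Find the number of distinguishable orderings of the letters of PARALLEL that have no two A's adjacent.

2520

There are 8!/(3!·2!) = 3360 arrangements of PARALLEL in total.
If the two A's are adjacent, glue them into one block, leaving 7 items to arrange: (7)!/(3!) = 840 ways.
Subtracting, 3360 − 840 = 2520 arrangements keep the A's apart.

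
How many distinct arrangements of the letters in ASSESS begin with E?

Fix E in the first position and arrange the remaining 5 letters.
Those 5 letters have S appearing 4 times, giving (5)!/(4!) = 5.

5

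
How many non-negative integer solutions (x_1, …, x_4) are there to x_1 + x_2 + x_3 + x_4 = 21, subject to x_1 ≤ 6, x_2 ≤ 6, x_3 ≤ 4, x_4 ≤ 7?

10

Ignoring the caps, the number of non-negative solutions to x_1+…+x_4 = 21 is C(24,3) = 2024.
Subtract solutions that violate a single cap (substitute x_i' = x_i − (cap_i+1)): x_1 ≥ 7 gives C(17,3) = 680; x_2 ≥ 7 gives C(17,3) = 680; x_3 ≥ 5 gives C(19,3) = 969; x_4 ≥ 8 gives C(16,3) = 560. Together 2889.
Add back pairs where two caps are both exceeded: 120 + 220 + 84 + 220 + 84 + 165 = 893.
Subtract triples: 10 + 0 + 4 + 4 = 18.
By inclusion–exclusion the count is 2024 − 2889 + 893 − 18 = 10.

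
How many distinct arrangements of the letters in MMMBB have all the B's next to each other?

4

Treat the 2 copies of B as a single block. The multiset to arrange is then {BB, M, M, M}, 4 items in all.
That gives (4)!/(3!) = 4 arrangements.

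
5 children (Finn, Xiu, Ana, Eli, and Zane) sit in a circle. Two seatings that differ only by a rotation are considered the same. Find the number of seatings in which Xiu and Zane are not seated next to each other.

All circular seatings of 5 people number (4)! = 24.
Seatings with Xiu beside Zane: treat them as a block with 2 internal orders, giving 2 × (3)! = 12.
Subtracting, 24 − 12 = 12.

12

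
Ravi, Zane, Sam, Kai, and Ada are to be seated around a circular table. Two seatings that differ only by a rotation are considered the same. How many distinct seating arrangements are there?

Fix one person's seat to break rotational symmetry; the remaining 4 people can be arranged in (4)! = 24 ways.

24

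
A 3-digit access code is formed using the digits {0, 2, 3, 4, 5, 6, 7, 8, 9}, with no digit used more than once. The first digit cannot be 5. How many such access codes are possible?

448

The first digit has 9−1 = 8 choices (anything except 5).
The remaining 2 digits are filled from the other 8 symbols without repetition: 8 × 7 = 56.
Total: 8 × 56 = 448.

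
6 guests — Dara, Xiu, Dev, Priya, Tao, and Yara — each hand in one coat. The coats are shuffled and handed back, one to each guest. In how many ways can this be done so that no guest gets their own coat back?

265

Count assignments avoiding every fixed point. For any j of the 6 guests fixed to their own coat, the other 6−j can be arranged in (6−j)! ways.
By inclusion–exclusion this is Σ_{j=0}^{6} (−1)^j C(6,j)·(6−j)!.
Computing: 720 − 720 + 360 − 120 + 30 − 6 + 1 = 265.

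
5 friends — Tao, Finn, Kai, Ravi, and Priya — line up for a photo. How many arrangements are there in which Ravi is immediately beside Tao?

48

Place the 3 others and the Ravi-Tao pair as 4 objects in a line; the pair has 2 internal arrangements.
So the count is 2·(4)! = 48.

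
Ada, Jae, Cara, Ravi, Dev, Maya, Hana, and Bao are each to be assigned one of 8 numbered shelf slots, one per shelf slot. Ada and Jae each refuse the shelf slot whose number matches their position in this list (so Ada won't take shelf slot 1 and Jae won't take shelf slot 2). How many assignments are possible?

30960

Let Aᵢ (for i ∈ {1, 2}) be the placements that put person i in their forbidden shelf slot. Any j of these fix j positions, leaving (8−j)! ways to fill the rest, and there are C(2,j) ways to pick which j.
By inclusion–exclusion, the number of valid placements is Σ_{j=0}^{2} (−1)^j C(2,j)·(8−j)!.
Computing: 40320 − 10080 + 720 = 30960.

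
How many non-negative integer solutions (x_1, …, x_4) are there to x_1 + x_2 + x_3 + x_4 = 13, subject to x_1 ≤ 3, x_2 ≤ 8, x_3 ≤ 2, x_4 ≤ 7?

66

Without the upper bounds there are C(16,3) = 560 ways to split 13 among 4 variables.
Subtract solutions that violate a single cap (substitute x_i' = x_i − (cap_i+1)): x_1 ≥ 4 gives C(12,3) = 220; x_2 ≥ 9 gives C(7,3) = 35; x_3 ≥ 3 gives C(13,3) = 286; x_4 ≥ 8 gives C(8,3) = 56. Together 597.
Add back pairs where two caps are both exceeded: 1 + 84 + 4 + 4 + 0 + 10 = 103.
By inclusion–exclusion the count is 560 − 597 + 103 = 66.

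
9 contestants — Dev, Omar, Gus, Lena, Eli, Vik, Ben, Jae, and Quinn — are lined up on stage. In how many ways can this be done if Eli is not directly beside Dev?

There are 9! = 362880 arrangements in all. If Eli and Dev are adjacent, merging them into one block gives 2·(8)! = 80640 arrangements.
So 362880 − 80640 = 282240 arrangements keep them apart.

282240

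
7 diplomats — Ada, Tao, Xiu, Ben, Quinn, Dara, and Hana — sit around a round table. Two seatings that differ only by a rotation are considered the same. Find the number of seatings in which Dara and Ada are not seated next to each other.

480

Without the restriction there are (6)! = 720 seatings.
Seatings with Dara beside Ada: treat them as a block with 2 internal orders, giving 2 × (5)! = 240.
Subtracting, 720 − 240 = 480.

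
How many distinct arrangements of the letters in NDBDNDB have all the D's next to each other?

Treat the 3 copies of D as a single block. The multiset to arrange is then {DDD, B, B, N, N}, 5 items in all.
That gives (5)!/(2!·2!) = 30 arrangements.

30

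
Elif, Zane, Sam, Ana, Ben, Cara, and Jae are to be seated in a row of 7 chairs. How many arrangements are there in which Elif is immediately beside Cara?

Treat {Elif, Cara} as a single unit. There are 6 units to order, and the pair itself can be ordered 2 ways.
So the count is 2·(6)! = 1440.

1440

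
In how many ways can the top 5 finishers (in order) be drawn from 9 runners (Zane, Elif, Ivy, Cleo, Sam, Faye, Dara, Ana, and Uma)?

This is an ordered selection of 5 from 9: P(9,5).
That gives 9 × 8 × 7 × 6 × 5 = 15120.

15120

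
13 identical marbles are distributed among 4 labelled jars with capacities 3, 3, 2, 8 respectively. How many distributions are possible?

Without the upper bounds there are C(16,3) = 560 ways to split 13 among 4 jars.
Subtract solutions that violate a single cap (substitute x_i' = x_i − (cap_i+1)): x_1 ≥ 4 gives C(12,3) = 220; x_2 ≥ 4 gives C(12,3) = 220; x_3 ≥ 3 gives C(13,3) = 286; x_4 ≥ 9 gives C(7,3) = 35. Together 761.
Add back pairs where two caps are both exceeded: 56 + 84 + 1 + 84 + 1 + 4 = 230.
Subtract triples: 10 + 0 + 0 + 0 = 10.
By inclusion–exclusion the count is 560 − 761 + 230 − 10 = 19.

19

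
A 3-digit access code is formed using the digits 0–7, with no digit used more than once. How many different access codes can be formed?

Choose and order 3 of the 8 symbols: the first digit has 8 options, the next 7, then 6.
That product is 8 × 7 × 6 = 336.

336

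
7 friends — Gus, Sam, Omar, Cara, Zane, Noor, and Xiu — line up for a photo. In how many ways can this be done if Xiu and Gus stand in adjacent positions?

1440

Glue Xiu and Gus into one block (2 internal orders), leaving 6 units to arrange in a row.
So the count is 2·(6)! = 1440.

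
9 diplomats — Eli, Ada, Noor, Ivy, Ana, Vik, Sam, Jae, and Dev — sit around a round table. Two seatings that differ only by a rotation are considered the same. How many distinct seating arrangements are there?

Seat Eli anywhere (absorbing the rotational symmetry), then permute the other 8: (8)! = 40320.

40320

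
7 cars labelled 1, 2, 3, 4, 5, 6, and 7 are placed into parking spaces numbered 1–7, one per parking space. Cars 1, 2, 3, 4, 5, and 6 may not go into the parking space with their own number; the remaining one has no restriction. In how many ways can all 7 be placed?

2119

Let Aᵢ (for 1 ≤ i ≤ 6) be the placements that put car i in its forbidden parking space. Any j of these fix j positions, leaving (7−j)! ways to fill the rest, and there are C(6,j) ways to pick which j.
By inclusion–exclusion, the number of valid placements is Σ_{j=0}^{6} (−1)^j C(6,j)·(7−j)!.
Computing: 5040 − 4320 + 1800 − 480 + 90 − 12 + 1 = 2119.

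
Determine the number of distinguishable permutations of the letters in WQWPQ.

WQWPQ has 5 letters with Q appearing twice and W appearing twice.
The number of distinct arrangements is 5!/(2!·2!) = 120/4 = 30.

30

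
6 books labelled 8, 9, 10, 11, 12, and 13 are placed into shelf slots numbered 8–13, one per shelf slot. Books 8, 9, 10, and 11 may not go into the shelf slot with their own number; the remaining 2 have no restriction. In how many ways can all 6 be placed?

362

Let Aᵢ (for 8 ≤ i ≤ 11) be the placements that put book i in its forbidden shelf slot. Any j of these fix j positions, leaving (6−j)! ways to fill the rest, and there are C(4,j) ways to pick which j.
By inclusion–exclusion, the number of valid placements is Σ_{j=0}^{4} (−1)^j C(4,j)·(6−j)!.
Computing: 720 − 480 + 144 − 24 + 2 = 362.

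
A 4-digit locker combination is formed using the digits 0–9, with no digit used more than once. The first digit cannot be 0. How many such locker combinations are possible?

4536

The first digit has 10−1 = 9 choices (anything except 0).
The remaining 3 digits are filled from the other 9 symbols without repetition: 9 × 8 × 7 = 504.
Total: 9 × 504 = 4536.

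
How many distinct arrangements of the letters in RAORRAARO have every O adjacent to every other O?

Treat the 2 copies of O as a single block. The multiset to arrange is then {OO, A, A, A, R, R, R, R}, 8 items in all.
That gives (8)!/(4!·3!) = 280 arrangements.

280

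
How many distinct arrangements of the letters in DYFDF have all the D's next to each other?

Treat the 2 copies of D as a single block. The multiset to arrange is then {DD, F, F, Y}, 4 items in all.
That gives (4)!/(2!) = 12 arrangements.

12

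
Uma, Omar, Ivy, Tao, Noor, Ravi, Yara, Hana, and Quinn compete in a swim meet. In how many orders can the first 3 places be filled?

This is an ordered selection of 3 from 9: P(9,3).
That gives 9 × 8 × 7 = 504.

504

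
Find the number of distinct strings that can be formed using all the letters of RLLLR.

10

The 5 letters of RLLLR have repeats: L appearing 3 times and R appearing twice.
Dividing 5! = 120 by 3!·2! = 12 for the repeated letters gives 10.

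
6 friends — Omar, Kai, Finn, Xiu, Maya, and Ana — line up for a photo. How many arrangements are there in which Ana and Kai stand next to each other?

240

Treat {Ana, Kai} as a single unit. There are 5 units to order, and the pair itself can be ordered 2 ways.
That gives 2 × 5! = 2 × 120 = 240.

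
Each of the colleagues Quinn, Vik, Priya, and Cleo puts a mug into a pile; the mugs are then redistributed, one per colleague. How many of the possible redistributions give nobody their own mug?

Let Aᵢ be the assignments in which colleague i gets their own mug. We want the size of the complement of A₁∪…∪A_4.
By inclusion–exclusion this is Σ_{j=0}^{4} (−1)^j C(4,j)·(4−j)!.
Computing: 24 − 24 + 12 − 4 + 1 = 9.

9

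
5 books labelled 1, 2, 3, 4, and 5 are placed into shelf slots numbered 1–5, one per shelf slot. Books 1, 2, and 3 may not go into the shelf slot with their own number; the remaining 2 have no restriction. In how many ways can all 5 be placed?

64

Let Aᵢ (for i ∈ {1, 2, 3}) be the placements that put book i in its forbidden shelf slot. Any j of these fix j positions, leaving (5−j)! ways to fill the rest, and there are C(3,j) ways to pick which j.
By inclusion–exclusion, the number of valid placements is Σ_{j=0}^{3} (−1)^j C(3,j)·(5−j)!.
Computing: 120 − 72 + 18 − 2 = 64.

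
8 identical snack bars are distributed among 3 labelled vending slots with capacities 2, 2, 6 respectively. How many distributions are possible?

6

Without the upper bounds there are C(10,2) = 45 ways to split 8 among 3 vending slots.
Subtract solutions that violate a single cap (substitute x_i' = x_i − (cap_i+1)): x_1 ≥ 3 gives C(7,2) = 21; x_2 ≥ 3 gives C(7,2) = 21; x_3 ≥ 7 gives C(3,2) = 3. Together 45.
Add back pairs where two caps are both exceeded: 6 + 0 + 0 = 6.
By inclusion–exclusion the count is 45 − 45 + 6 = 6.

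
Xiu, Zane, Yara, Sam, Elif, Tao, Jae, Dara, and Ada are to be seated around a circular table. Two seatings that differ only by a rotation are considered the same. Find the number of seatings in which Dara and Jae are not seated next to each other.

30240

Without the restriction there are (8)! = 40320 seatings.
Seatings with Dara beside Jae: treat them as a block with 2 internal orders, giving 2 × (7)! = 10080.
Subtracting, 40320 − 10080 = 30240.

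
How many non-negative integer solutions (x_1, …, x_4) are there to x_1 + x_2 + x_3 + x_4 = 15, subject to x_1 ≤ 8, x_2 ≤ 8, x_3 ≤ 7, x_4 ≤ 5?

314

Without the upper bounds there are C(18,3) = 816 ways to split 15 among 4 variables.
Subtract solutions that violate a single cap (substitute x_i' = x_i − (cap_i+1)): x_1 ≥ 9 gives C(9,3) = 84; x_2 ≥ 9 gives C(9,3) = 84; x_3 ≥ 8 gives C(10,3) = 120; x_4 ≥ 6 gives C(12,3) = 220. Together 508.
Add back pairs where two caps are both exceeded: 0 + 0 + 1 + 0 + 1 + 4 = 6.
By inclusion–exclusion the count is 816 − 508 + 6 = 314.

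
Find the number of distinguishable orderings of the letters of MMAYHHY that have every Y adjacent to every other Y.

Treat the 2 copies of Y as a single block. The multiset to arrange is then {YY, A, H, H, M, M}, 6 items in all.
That gives (6)!/(2!·2!) = 180 arrangements.

180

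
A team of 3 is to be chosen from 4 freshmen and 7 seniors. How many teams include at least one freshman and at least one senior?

126

Unrestricted: C(11,3) = 165 ways to pick any 3 of the 11.
Subtract selections that omit an entire group: no freshmen → C(7,3) = 35; no seniors → C(4,3) = 4.
Both groups omitted at once is impossible, so 165 − 39 = 126.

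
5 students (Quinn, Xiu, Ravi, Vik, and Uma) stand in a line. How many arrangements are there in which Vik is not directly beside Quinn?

There are 5! = 120 arrangements in all. If Vik and Quinn are adjacent, merging them into one block gives 2·(4)! = 48 arrangements.
So 120 − 48 = 72 arrangements keep them apart.

72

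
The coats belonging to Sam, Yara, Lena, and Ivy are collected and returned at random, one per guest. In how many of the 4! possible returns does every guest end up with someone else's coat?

9

Let Aᵢ be the assignments in which guest i gets their own coat. We want the size of the complement of A₁∪…∪A_4.
By inclusion–exclusion this is Σ_{j=0}^{4} (−1)^j C(4,j)·(4−j)!.
Computing: 24 − 24 + 12 − 4 + 1 = 9.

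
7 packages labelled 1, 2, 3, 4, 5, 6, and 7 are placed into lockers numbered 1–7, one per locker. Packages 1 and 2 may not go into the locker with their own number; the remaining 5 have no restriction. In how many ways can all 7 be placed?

3720

Let Aᵢ (for i ∈ {1, 2}) be the placements that put package i in its forbidden locker. Any j of these fix j positions, leaving (7−j)! ways to fill the rest, and there are C(2,j) ways to pick which j.
By inclusion–exclusion, the number of valid placements is Σ_{j=0}^{2} (−1)^j C(2,j)·(7−j)!.
Computing: 5040 − 1440 + 120 = 3720.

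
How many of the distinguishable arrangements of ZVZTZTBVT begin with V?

Fix V in the first position and arrange the remaining 8 letters.
Those 8 letters have T appearing 3 times and Z appearing 3 times, giving (8)!/(3!·3!) = 1120.

1120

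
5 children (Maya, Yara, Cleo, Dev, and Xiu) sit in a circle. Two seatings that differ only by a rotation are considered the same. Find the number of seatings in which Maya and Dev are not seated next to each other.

Without the restriction there are (4)! = 24 seatings.
Those with Maya next to Dev: fuse the pair into one unit and seat 4 units around a circle — 2·(3)! = 12.
Subtracting, 24 − 12 = 12.

12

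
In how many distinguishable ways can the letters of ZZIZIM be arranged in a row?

60

Letter multiplicities in ZZIZIM: I×2, M×1, Z×3.
Dividing 6! = 720 by 3!·2! = 12 for the repeated letters gives 60.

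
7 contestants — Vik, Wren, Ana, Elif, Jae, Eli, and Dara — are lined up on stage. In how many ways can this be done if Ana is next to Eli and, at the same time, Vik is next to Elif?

Treat {Ana,Eli} as one block (2 orders) and {Vik,Elif} as another (2 orders).
That leaves 5 units to arrange: 2 × 2 × 5! = 4 × 120 = 480.

480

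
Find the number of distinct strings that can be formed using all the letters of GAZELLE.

Letter multiplicities in GAZELLE: A×1, E×2, G×1, L×2, Z×1.
The number of distinct arrangements is 7!/(2!·2!) = 5040/4 = 1260.

1260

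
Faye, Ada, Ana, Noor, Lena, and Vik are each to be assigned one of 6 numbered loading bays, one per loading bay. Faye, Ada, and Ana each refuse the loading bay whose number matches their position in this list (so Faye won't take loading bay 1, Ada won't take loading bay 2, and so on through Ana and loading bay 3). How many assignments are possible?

Let Aᵢ (for i ∈ {1, 2, 3}) be the placements that put person i in their forbidden loading bay. Any j of these fix j positions, leaving (6−j)! ways to fill the rest, and there are C(3,j) ways to pick which j.
By inclusion–exclusion, the number of valid placements is Σ_{j=0}^{3} (−1)^j C(3,j)·(6−j)!.
Computing: 720 − 360 + 72 − 6 = 426.

426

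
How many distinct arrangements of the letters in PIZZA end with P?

12

Fix P in the last position and arrange the remaining 4 letters.
Those 4 letters have Z appearing twice, giving (4)!/(2!) = 12.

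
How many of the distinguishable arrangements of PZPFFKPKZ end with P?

Fix P in the last position and arrange the remaining 8 letters.
Those 8 letters have F appearing twice, K appearing twice, P appearing twice, and Z appearing twice, giving (8)!/(2!·2!·2!·2!) = 2520.

2520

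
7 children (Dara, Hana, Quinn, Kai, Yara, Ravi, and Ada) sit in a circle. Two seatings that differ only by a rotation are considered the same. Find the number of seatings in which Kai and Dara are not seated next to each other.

480

Without the restriction there are (6)! = 720 seatings.
Those with Kai next to Dara: fuse the pair into one unit and seat 6 units around a circle — 2·(5)! = 240.
Subtracting, 720 − 240 = 480.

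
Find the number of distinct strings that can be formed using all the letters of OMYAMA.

180

The 6 letters of OMYAMA have repeats: A appearing twice and M appearing twice.
The number of distinct arrangements is 6!/(2!·2!) = 720/4 = 180.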